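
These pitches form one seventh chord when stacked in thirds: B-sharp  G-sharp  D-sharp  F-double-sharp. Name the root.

Stacking in thirds gives G-sharp – B-sharp – D-sharp – F-double-sharp, so G-sharp is the root — G-sharp major seventh.

G-sharp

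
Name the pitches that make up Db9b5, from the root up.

Db9b5 is a dominant ninth flat five built on D♭.
- root: D♭
- major 3rd: F
- diminished 5th: A𝄫
- minor 7th: C♭
- major 9th: E♭

D♭, F, A𝄫, C♭, E♭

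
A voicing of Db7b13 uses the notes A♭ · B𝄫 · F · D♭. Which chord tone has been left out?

C♭

Db7b13 = D♭, F, A♭, C♭, B𝄫. The voicing lacks the 7th (minor 7th), C♭.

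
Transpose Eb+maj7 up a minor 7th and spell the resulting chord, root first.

Db, F, A, C

Eb up a minor 7th → Db. New chord: Db augmented major seventh.
Root: Db
Major 3rd (3rd): F
Augmented 5th (5th): A
Major 7th (7th): C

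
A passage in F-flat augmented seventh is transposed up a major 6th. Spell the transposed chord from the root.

Fb up a major 6th → Db. New chord: Db augmented seventh.
Db — root
F — major 3rd
A — augmented 5th
Cb — minor 7th

Db F A Cb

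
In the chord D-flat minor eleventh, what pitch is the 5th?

A♭

Root of D-flat minor eleventh = D♭. The 5th is a perfect 5th: D♭ up a perfect 5th → A♭.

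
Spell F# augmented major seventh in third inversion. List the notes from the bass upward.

E#  F#  A#  C##

F# augmented major seventh = F#–A#–C##–E#; third inversion → seventh (E#) lowest.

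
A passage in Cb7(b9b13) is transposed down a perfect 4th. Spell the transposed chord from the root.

Gb – Bb – Db – Fb – Abb – Ebb

A perfect 4th down from Cb is Gb, so the new chord is Gb dominant seventh flat nine flat thirteen.
- root: Gb
- major 3rd: Bb
- perfect 5th: Db
- minor 7th: Fb
- minor 9th: Abb
- minor 13th: Ebb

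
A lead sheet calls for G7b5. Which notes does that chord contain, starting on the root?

G, B, Db, F

G7b5 is a dominant seventh flat five built on G.
- root: G
- major 3rd: B
- diminished 5th: Db
- minor 7th: F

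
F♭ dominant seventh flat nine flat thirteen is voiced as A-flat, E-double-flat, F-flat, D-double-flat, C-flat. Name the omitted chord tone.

G-double-flat

The full F♭ dominant seventh flat nine flat thirteen chord is F-flat, A-flat, C-flat, E-double-flat, G-double-flat, D-double-flat.
Comparing with the voicing, the minor 9th (9th) — G-double-flat — is absent.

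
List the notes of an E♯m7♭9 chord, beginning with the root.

E#  G#  B#  D#  F#

E♯m7♭9: minor seventh flat nine on E#.
root → E#
3rd (minor 3rd) → G#
5th (perfect 5th) → B#
7th (minor 7th) → D#
9th (minor 9th) → F#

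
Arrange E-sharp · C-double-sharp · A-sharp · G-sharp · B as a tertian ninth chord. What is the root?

A-sharp

Stacking in thirds gives A-sharp – C-double-sharp – E-sharp – G-sharp – B, so A-sharp is the root — A-sharp dominant seventh flat nine.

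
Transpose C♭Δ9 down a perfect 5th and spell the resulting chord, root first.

Transposed root: Cb → Fb (perfect 5th down). So we spell Fb major ninth:
Fb — root
Ab — major 3rd
Cb — perfect 5th
Eb — major 7th
Gb — major 9th

Fb Ab Cb Eb Gb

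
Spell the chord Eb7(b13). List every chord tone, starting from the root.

Eb7(b13): dominant seventh flat thirteen on Eb.
Root: Eb
Major 3rd (3rd): G
Perfect 5th (5th): Bb
Minor 7th (7th): Db
Minor 13th (13th): Cb

Eb, G, Bb, Db, Cb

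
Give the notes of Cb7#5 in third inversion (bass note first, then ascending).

B𝄫, C♭, E♭, G

Cb7#5 = C♭–E♭–G–B𝄫; third inversion → seventh (B𝄫) lowest.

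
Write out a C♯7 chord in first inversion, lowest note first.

In root position, C♯7 is C#–E#–G#–B.
First inversion puts the third (E#) in the bass.

E# – G# – B – C#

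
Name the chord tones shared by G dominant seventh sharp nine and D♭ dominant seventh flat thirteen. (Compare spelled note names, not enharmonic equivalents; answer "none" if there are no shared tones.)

G dominant seventh sharp nine = G, B, D, F, A#.
D♭ dominant seventh flat thirteen = Db, F, Ab, Cb, Bbb.
Shared: F.

F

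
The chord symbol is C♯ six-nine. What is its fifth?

G-sharp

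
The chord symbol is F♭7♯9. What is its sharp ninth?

Root of F♭7♯9 = Fb. The 9th is an augmented 9th: Fb up an augmented 9th → G.

G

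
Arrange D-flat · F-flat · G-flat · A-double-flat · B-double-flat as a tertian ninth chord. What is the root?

G-flat

Arranged so that each adjacent pair is a third by letter name: G-flat – B-double-flat – D-flat – F-flat – A-double-flat.
The bottom of that stack, G-flat, is the root (this is G-flat minor seventh flat nine).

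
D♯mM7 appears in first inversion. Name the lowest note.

F♯

D♯mM7 = D♯–F♯–A♯–C𝄪. First inversion → third in the bass = F♯.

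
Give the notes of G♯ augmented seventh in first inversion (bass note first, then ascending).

In root position, G♯ augmented seventh is G-sharp–B-sharp–D-double-sharp–F-sharp.
First inversion puts the third (B-sharp) in the bass.

B-sharp  D-double-sharp  F-sharp  G-sharp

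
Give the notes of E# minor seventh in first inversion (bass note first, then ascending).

In root position, E# minor seventh is E-sharp–G-sharp–B-sharp–D-sharp.
First inversion puts the third (G-sharp) in the bass.

G-sharp B-sharp D-sharp E-sharp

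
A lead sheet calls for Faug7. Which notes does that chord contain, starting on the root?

Root F, quality augmented seventh:
root → F
3rd (major 3rd) → A
5th (augmented 5th) → C♯
7th (minor 7th) → E♭

F  A  C♯  E♭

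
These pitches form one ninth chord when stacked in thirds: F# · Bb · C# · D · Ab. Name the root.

Stacking in thirds gives Bb – D – F# – Ab – C#, so Bb is the root — Bb dominant seventh sharp nine sharp five.

Bb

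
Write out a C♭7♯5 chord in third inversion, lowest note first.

B𝄫 – C♭ – E♭ – G

C♭7♯5 = C♭–E♭–G–B𝄫; third inversion → seventh (B𝄫) lowest.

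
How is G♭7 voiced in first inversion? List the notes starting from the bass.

G♭7 = Gb–Bb–Db–Fb; first inversion → third (Bb) lowest.

Bb  Db  Fb  Gb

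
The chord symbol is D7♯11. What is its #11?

D7♯11 is built on D; its 11th is an augmented 11th above the root.
A fourth above D uses the letter G, and the augmented 11th above D is G#.

G#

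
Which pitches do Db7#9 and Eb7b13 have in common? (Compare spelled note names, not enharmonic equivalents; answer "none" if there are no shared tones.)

Db  Cb

Db7#9: Db F Ab Cb E
Eb7b13: Eb G Bb Db Cb
Common to both → Db, Cb.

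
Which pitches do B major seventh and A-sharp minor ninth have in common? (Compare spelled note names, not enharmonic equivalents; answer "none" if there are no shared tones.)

A-sharp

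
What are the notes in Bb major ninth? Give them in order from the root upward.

Root B♭, quality major ninth:
- root: B♭
- major 3rd: D
- perfect 5th: F
- major 7th: A
- major 9th: C

B♭, D, F, A, C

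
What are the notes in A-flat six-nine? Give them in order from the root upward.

A-flat six-nine is a six-nine built on Ab.
- root: Ab
- major 3rd: C
- perfect 5th: Eb
- major 6th: F
- major 9th: Bb

Ab C Eb F Bb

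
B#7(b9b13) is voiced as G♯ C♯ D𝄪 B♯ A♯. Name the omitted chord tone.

F𝄪

B#7(b9b13) = B♯, D𝄪, F𝄪, A♯, C♯, G♯. The voicing lacks the 5th (perfect 5th), F𝄪.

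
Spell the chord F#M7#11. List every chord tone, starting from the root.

F#M7#11 is a major seventh sharp eleven built on F#.
root → F#
3rd (major 3rd) → A#
5th (perfect 5th) → C#
7th (major 7th) → E#
11th (augmented 11th) → B#

F#, A#, C#, E#, B#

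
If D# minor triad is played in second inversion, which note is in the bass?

A#

D# minor triad = D#–F#–A#. Second inversion → fifth in the bass = A#.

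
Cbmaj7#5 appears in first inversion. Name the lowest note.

Cbmaj7#5 = Cb–Eb–G–Bb. First inversion → third in the bass = Eb.

Eb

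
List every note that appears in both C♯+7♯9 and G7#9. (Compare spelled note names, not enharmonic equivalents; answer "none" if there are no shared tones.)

B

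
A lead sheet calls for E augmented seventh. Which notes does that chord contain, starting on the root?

Root E, quality augmented seventh:
Root: E
Major 3rd (3rd): G#
Augmented 5th (5th): B#
Minor 7th (7th): D

E G# B# D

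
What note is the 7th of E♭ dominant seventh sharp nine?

E♭ dominant seventh sharp nine is built on Eb; its 7th is a minor 7th above the root.
A seventh above E uses the letter D, and the minor 7th above Eb is Db.

Db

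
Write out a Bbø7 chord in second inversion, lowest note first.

F♭ A♭ B♭ D♭

In root position, Bbø7 is B♭–D♭–F♭–A♭.
Second inversion puts the fifth (F♭) in the bass.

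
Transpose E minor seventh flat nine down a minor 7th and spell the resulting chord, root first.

E down a minor 7th → F#. New chord: F# minor seventh flat nine.
root → F#
3rd (minor 3rd) → A
5th (perfect 5th) → C#
7th (minor 7th) → E
9th (minor 9th) → G

F#  A  C#  E  G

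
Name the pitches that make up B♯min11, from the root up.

B#  D#  F##  A#  C##  E#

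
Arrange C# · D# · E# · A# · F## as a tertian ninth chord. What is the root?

D#

Stacking in thirds gives D# – F## – A# – C# – E#, so D# is the root — D# dominant ninth.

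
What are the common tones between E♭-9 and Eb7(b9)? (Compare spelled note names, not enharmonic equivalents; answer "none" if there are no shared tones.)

Eb  Bb  Db

E♭-9 = Eb, Gb, Bb, Db, F.
Eb7(b9) = Eb, G, Bb, Db, Fb.
Shared: Eb, Bb, Db.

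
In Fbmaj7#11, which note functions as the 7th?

Eb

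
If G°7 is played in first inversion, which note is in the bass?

Bb

G°7 in root position is G–Bb–Db–Fb.
First inversion places the third in the bass, which is Bb.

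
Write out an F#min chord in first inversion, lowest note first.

A  C#  F#

In root position, F#min is F#–A–C#.
First inversion puts the third (A) in the bass.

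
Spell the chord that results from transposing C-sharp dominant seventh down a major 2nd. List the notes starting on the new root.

B  D-sharp  F-sharp  A

A major 2nd down from C-sharp is B, so the new chord is B dominant seventh.
B — root
D-sharp — major 3rd
F-sharp — perfect 5th
A — minor 7th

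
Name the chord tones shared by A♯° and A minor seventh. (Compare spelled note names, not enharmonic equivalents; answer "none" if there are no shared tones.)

A♯° = A#, C#, E.
A minor seventh = A, C, E, G.
Shared: E.

E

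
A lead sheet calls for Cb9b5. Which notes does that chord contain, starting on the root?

Cb9b5: dominant ninth flat five on Cb.
Root: Cb
Major 3rd (3rd): Eb
Diminished 5th (5th): Gbb
Minor 7th (7th): Bbb
Major 9th (9th): Db

Cb, Eb, Gbb, Bbb, Db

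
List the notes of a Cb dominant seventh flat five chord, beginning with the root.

Cb, Eb, Gbb, Bbb

Cb dominant seventh flat five is a dominant seventh flat five built on Cb.
Cb — root
Eb — major 3rd
Gbb — diminished 5th
Bbb — minor 7th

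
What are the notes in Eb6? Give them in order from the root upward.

Eb6 is a major sixth built on Eb.
Eb — root
G — major 3rd
Bb — perfect 5th
C — major 6th

Eb, G, Bb, C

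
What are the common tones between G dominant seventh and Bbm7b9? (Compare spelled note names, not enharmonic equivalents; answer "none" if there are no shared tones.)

G dominant seventh: G B D F
Bbm7b9: Bb Db F Ab Cb
Common to both → F.

F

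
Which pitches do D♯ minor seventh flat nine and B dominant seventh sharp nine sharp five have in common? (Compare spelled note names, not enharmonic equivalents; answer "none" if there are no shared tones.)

D-sharp

D♯ minor seventh flat nine: D-sharp F-sharp A-sharp C-sharp E
B dominant seventh sharp nine sharp five: B D-sharp F-double-sharp A C-double-sharp
Common to both → D-sharp.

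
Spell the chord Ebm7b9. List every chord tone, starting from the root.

Root E♭, quality minor seventh flat nine:
Root: E♭
Minor 3rd (3rd): G♭
Perfect 5th (5th): B♭
Minor 7th (7th): D♭
Minor 9th (9th): F♭

E♭ G♭ B♭ D♭ F♭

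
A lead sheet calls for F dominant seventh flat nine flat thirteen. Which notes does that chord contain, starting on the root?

F, A, C, Eb, Gb, Db

F dominant seventh flat nine flat thirteen: dominant seventh flat nine flat thirteen on F.
root → F
3rd (major 3rd) → A
5th (perfect 5th) → C
7th (minor 7th) → Eb
9th (minor 9th) → Gb
13th (minor 13th) → Db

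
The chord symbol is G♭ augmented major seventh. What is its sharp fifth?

D

G♭ augmented major seventh is built on G-flat; its 5th is an augmented 5th above the root.
A fifth above G uses the letter D, and the augmented 5th above G-flat is D.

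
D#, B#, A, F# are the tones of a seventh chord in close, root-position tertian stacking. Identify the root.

B#

Arranged so that each adjacent pair is a third by letter name: B# – D# – F# – A.
The bottom of that stack, B#, is the root (this is B# diminished seventh).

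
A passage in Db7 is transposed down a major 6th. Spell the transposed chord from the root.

Db down a major 6th → Fb. New chord: Fb dominant seventh.
root → Fb
3rd (major 3rd) → Ab
5th (perfect 5th) → Cb
7th (minor 7th) → Ebb

Fb  Ab  Cb  Ebb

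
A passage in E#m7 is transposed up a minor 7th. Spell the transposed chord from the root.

D#, F#, A#, C#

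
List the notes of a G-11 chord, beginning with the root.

G, Bb, D, F, A, C

G-11: minor eleventh on G.
Root: G
Minor 3rd (3rd): Bb
Perfect 5th (5th): D
Minor 7th (7th): F
Major 9th (9th): A
Perfect 11th (11th): C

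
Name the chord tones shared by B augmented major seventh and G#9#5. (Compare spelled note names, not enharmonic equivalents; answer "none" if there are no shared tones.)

A#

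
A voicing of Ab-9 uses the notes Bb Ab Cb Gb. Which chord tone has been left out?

Eb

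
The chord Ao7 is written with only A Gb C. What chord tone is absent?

Ao7 = A, C, Eb, Gb. The voicing lacks the 5th (diminished 5th), Eb.

Eb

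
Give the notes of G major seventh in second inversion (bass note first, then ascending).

G major seventh = G–B–D–F#; second inversion → fifth (D) lowest.

D – F# – G – B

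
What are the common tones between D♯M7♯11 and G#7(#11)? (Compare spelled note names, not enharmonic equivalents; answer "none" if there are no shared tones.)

D♯M7♯11: D# F## A# C## G##
G#7(#11): G# B# D# F# C##
Common to both → D#, C##.

D# – C##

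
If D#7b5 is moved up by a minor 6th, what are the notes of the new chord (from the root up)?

B, D#, F, A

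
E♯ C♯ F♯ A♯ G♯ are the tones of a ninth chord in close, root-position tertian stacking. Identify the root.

Arranged so that each adjacent pair is a third by letter name: F♯ – A♯ – C♯ – E♯ – G♯.
The bottom of that stack, F♯, is the root (this is F♯ major ninth).

F♯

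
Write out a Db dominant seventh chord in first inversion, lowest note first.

F, A-flat, C-flat, D-flat

In root position, Db dominant seventh is D-flat–F–A-flat–C-flat.
First inversion puts the third (F) in the bass.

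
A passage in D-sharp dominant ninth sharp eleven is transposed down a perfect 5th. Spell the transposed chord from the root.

G#, B#, D#, F#, A#, C##

Transposed root: D# → G# (perfect 5th down). So we spell G# dominant ninth sharp eleven:
- root: G#
- major 3rd: B#
- perfect 5th: D#
- minor 7th: F#
- major 9th: A#
- augmented 11th: C##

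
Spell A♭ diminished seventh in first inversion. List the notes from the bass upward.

A♭ diminished seventh = A♭–C♭–E𝄫–G𝄫; first inversion → third (C♭) lowest.

C♭  E𝄫  G𝄫  A♭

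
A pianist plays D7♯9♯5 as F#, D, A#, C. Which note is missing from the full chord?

E#

The full D7♯9♯5 chord is D, F#, A#, C, E#.
Comparing with the voicing, the augmented 9th (9th) — E# — is absent.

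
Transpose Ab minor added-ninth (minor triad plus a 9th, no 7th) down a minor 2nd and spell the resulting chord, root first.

Transposed root: A♭ → G (minor 2nd down). So we spell G minor added-ninth:
root → G
3rd (minor 3rd) → B♭
5th (perfect 5th) → D
9th (major 9th) → A

G – B♭ – D – A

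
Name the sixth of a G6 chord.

E

Root of G6 = G. The 6th is a major 6th: G up a major 6th → E.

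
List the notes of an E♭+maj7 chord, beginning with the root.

E♭ – G – B – D

E♭+maj7 is an augmented major seventh built on E♭.
E♭ — root
G — major 3rd
B — augmented 5th
D — major 7th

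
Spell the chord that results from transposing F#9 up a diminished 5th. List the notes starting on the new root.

Transposed root: F# → C (diminished 5th up). So we spell C dominant ninth:
- root: C
- major 3rd: E
- perfect 5th: G
- minor 7th: Bb
- major 9th: D

C  E  G  Bb  D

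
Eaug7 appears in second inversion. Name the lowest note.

Eaug7 in root position is E–G#–B#–D.
Second inversion places the fifth in the bass, which is B#.

B#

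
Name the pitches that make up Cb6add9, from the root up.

Root C♭, quality six-nine:
C♭ — root
E♭ — major 3rd
G♭ — perfect 5th
A♭ — major 6th
D♭ — major 9th

C♭  E♭  G♭  A♭  D♭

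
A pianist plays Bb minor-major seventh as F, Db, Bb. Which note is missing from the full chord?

A

The full Bb minor-major seventh chord is Bb, Db, F, A.
Comparing with the voicing, the major 7th (7th) — A — is absent.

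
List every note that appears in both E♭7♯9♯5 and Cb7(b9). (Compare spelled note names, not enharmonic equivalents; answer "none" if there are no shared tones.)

E♭7♯9♯5: Eb G B Db F#
Cb7(b9): Cb Eb Gb Bbb Dbb
Common to both → Eb.

Eb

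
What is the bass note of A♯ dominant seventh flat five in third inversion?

G-sharp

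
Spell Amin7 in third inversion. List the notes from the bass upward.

Amin7 = A–C–E–G; third inversion → seventh (G) lowest.

G A C E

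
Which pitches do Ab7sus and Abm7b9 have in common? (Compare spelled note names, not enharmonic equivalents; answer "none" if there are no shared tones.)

Ab7sus: Ab Db Eb Gb
Abm7b9: Ab Cb Eb Gb Bbb
Common to both → Ab, Eb, Gb.

Ab, Eb, Gb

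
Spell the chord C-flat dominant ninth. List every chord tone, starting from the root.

Root Cb, quality dominant ninth:
Cb — root
Eb — major 3rd
Gb — perfect 5th
Bbb — minor 7th
Db — major 9th

Cb  Eb  Gb  Bbb  Db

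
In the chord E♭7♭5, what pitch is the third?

Root of E♭7♭5 = E♭. The 3rd is a major 3rd: E♭ up a major 3rd → G.

G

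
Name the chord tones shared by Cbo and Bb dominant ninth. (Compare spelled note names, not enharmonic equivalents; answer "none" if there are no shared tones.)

Cbo = Cb, Ebb, Gbb.
Bb dominant ninth = Bb, D, F, Ab, C.
Shared: none.

none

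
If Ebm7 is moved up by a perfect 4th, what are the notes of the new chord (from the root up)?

Transposed root: E♭ → A♭ (perfect 4th up). So we spell A♭ minor seventh:
Root: A♭
Minor 3rd (3rd): C♭
Perfect 5th (5th): E♭
Minor 7th (7th): G♭

A♭, C♭, E♭, G♭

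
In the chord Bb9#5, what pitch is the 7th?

Ab

Bb9#5 is built on Bb; its 7th is a minor 7th above the root.
A seventh above B uses the letter A, and the minor 7th above Bb is Ab.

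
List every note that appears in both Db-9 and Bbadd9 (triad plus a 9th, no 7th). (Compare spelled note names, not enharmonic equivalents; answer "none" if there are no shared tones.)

none

Db-9 = Db, Fb, Ab, Cb, Eb.
Bbadd9 = Bb, D, F, C.
Shared: none.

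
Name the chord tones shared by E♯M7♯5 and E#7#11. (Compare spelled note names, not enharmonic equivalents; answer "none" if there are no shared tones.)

E♯ – G𝄪

E♯M7♯5 = E♯, G𝄪, B𝄪, D𝄪.
E#7#11 = E♯, G𝄪, B♯, D♯, A𝄪.
Shared: E♯, G𝄪.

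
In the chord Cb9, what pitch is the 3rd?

Eb

Cb9 is built on Cb; its 3rd is a major 3rd above the root.
A third above C uses the letter E, and the major 3rd above Cb is Eb.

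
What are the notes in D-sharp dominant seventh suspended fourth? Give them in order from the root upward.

D-sharp dominant seventh suspended fourth is a dominant seventh suspended fourth built on D#.
Root: D#
Perfect 4th (4th): G#
Perfect 5th (5th): A#
Minor 7th (7th): C#

D#  G#  A#  C#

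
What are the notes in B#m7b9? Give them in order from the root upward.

Root B#, quality minor seventh flat nine:
Root: B#
Minor 3rd (3rd): D#
Perfect 5th (5th): F##
Minor 7th (7th): A#
Minor 9th (9th): C#

B#  D#  F##  A#  C#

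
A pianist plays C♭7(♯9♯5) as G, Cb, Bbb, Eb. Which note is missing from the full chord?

D

The full C♭7(♯9♯5) chord is Cb, Eb, G, Bbb, D.
Comparing with the voicing, the augmented 9th (9th) — D — is absent.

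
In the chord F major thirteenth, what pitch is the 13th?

F major thirteenth is built on F; its 13th is a major 13th above the root.
A sixth above F uses the letter D, and the major 13th above F is D.

D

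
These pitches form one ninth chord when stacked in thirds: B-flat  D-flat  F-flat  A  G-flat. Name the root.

Arranged so that each adjacent pair is a third by letter name: G-flat – B-flat – D-flat – F-flat – A.
The bottom of that stack, G-flat, is the root (this is G-flat dominant seventh sharp nine).

G-flat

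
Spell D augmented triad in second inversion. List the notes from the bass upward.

D augmented triad = D–F-sharp–A-sharp; second inversion → fifth (A-sharp) lowest.

A-sharp  D  F-sharp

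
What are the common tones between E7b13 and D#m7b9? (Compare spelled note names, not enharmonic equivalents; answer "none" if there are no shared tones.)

E7b13 = E, G#, B, D, C.
D#m7b9 = D#, F#, A#, C#, E.
Shared: E.

E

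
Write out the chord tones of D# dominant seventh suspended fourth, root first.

Root D#, quality dominant seventh suspended fourth:
root → D#
4th (perfect 4th) → G#
5th (perfect 5th) → A#
7th (minor 7th) → C#

D#, G#, A#, C#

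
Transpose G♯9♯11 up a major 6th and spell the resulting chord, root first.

E♯ – G𝄪 – B♯ – D♯ – F𝄪 – A𝄪

Transposed root: G♯ → E♯ (major 6th up). So we spell E♯ dominant ninth sharp eleven:
root → E♯
3rd (major 3rd) → G𝄪
5th (perfect 5th) → B♯
7th (minor 7th) → D♯
9th (major 9th) → F𝄪
11th (augmented 11th) → A𝄪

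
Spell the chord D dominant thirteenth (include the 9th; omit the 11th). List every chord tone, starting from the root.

Root D, quality dominant thirteenth:
D — root
F-sharp — major 3rd
A — perfect 5th
C — minor 7th
E — major 9th
B — major 13th

D  F-sharp  A  C  E  B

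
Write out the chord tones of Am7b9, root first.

A, C, E, G, Bb

Root A, quality minor seventh flat nine:
root → A
3rd (minor 3rd) → C
5th (perfect 5th) → E
7th (minor 7th) → G
9th (minor 9th) → Bb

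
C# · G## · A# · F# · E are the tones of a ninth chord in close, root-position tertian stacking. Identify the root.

F#

Arranged so that each adjacent pair is a third by letter name: F# – A# – C# – E – G##.
The bottom of that stack, F#, is the root (this is F# dominant seventh sharp nine).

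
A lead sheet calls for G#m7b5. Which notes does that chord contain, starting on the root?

G#m7b5: half-diminished seventh on G#.
root → G#
3rd (minor 3rd) → B
5th (diminished 5th) → D
7th (minor 7th) → F#

G# – B – D – F#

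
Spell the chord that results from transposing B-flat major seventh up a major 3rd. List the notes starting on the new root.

B-flat up a major 3rd → D. New chord: D major seventh.
root → D
3rd (major 3rd) → F-sharp
5th (perfect 5th) → A
7th (major 7th) → C-sharp

D, F-sharp, A, C-sharp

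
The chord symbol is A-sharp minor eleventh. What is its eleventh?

D-sharp

A-sharp minor eleventh is built on A-sharp; its 11th is a perfect 11th above the root.
A fourth above A uses the letter D, and the perfect 11th above A-sharp is D-sharp.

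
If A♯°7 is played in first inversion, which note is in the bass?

C#

A♯°7 = A#–C#–E–G. First inversion → third in the bass = C#.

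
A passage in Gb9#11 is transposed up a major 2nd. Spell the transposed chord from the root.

Ab  C  Eb  Gb  Bb  D

Gb up a major 2nd → Ab. New chord: Ab dominant ninth sharp eleven.
Ab — root
C — major 3rd
Eb — perfect 5th
Gb — minor 7th
Bb — major 9th
D — augmented 11th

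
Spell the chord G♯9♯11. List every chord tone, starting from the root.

G#, B#, D#, F#, A#, C##

Root G#, quality dominant ninth sharp eleven:
root → G#
3rd (major 3rd) → B#
5th (perfect 5th) → D#
7th (minor 7th) → F#
9th (major 9th) → A#
11th (augmented 11th) → C##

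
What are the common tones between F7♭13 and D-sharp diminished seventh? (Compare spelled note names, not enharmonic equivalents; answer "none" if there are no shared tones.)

A C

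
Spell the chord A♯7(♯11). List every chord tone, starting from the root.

Root A♯, quality dominant seventh sharp eleven:
A♯ — root
C𝄪 — major 3rd
E♯ — perfect 5th
G♯ — minor 7th
D𝄪 — augmented 11th

A♯ – C𝄪 – E♯ – G♯ – D𝄪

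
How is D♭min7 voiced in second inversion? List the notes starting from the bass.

Ab, Cb, Db, Fb

D♭min7 = Db–Fb–Ab–Cb; second inversion → fifth (Ab) lowest.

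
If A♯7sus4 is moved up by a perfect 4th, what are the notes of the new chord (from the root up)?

A# up a perfect 4th → D#. New chord: D# dominant seventh suspended fourth.
Root: D#
Perfect 4th (4th): G#
Perfect 5th (5th): A#
Minor 7th (7th): C#

D# – G# – A# – C#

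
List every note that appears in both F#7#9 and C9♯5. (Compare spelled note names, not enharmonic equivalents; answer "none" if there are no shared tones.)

F#7#9: F# A# C# E G##
C9♯5: C E G# Bb D
Common to both → E.

E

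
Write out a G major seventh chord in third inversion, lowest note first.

F#, G, B, D

In root position, G major seventh is G–B–D–F#.
Third inversion puts the seventh (F#) in the bass.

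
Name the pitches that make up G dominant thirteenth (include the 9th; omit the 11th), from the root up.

G, B, D, F, A, E

G dominant thirteenth: dominant thirteenth on G.
G — root
B — major 3rd
D — perfect 5th
F — minor 7th
A — major 9th
E — major 13th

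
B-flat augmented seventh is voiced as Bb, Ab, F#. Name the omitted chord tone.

B-flat augmented seventh = Bb, D, F#, Ab. The voicing lacks the 3rd (major 3rd), D.

D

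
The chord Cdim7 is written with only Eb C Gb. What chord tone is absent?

The full Cdim7 chord is C, Eb, Gb, Bbb.
Comparing with the voicing, the diminished 7th (7th) — Bbb — is absent.

Bbb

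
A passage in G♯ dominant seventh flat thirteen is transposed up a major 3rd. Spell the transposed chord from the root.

Transposed root: G# → B# (major 3rd up). So we spell B# dominant seventh flat thirteen:
root → B#
3rd (major 3rd) → D##
5th (perfect 5th) → F##
7th (minor 7th) → A#
13th (minor 13th) → G#

B#, D##, F##, A#, G#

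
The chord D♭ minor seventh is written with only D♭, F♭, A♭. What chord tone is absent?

D♭ minor seventh = D♭, F♭, A♭, C♭. The voicing lacks the 7th (minor 7th), C♭.

C♭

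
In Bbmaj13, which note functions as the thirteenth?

G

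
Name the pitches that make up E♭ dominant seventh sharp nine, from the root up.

E-flat G B-flat D-flat F-sharp

E♭ dominant seventh sharp nine: dominant seventh sharp nine on E-flat.
Root: E-flat
Major 3rd (3rd): G
Perfect 5th (5th): B-flat
Minor 7th (7th): D-flat
Augmented 9th (9th): F-sharp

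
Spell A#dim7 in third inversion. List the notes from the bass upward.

G, A#, C#, E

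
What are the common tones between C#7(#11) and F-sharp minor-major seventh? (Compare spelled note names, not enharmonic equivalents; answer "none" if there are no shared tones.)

C#, E#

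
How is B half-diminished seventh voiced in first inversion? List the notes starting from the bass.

B half-diminished seventh = B–D–F–A; first inversion → third (D) lowest.

D, F, A, B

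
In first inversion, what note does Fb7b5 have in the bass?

A♭

Fb7b5 = F♭–A♭–C𝄫–E𝄫. First inversion → third in the bass = A♭.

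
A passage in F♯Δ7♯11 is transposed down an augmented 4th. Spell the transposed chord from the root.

C  E  G  B  F#

Transposed root: F# → C (augmented 4th down). So we spell C major seventh sharp eleven:
root → C
3rd (major 3rd) → E
5th (perfect 5th) → G
7th (major 7th) → B
11th (augmented 11th) → F#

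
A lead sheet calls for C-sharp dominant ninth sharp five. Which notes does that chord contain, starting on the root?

Root C-sharp, quality dominant ninth sharp five:
C-sharp — root
E-sharp — major 3rd
G-double-sharp — augmented 5th
B — minor 7th
D-sharp — major 9th

C-sharp – E-sharp – G-double-sharp – B – D-sharp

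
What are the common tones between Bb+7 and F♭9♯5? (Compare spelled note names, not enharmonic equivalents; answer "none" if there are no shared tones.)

A♭

Bb+7: B♭ D F♯ A♭
F♭9♯5: F♭ A♭ C E𝄫 G♭
Common to both → A♭.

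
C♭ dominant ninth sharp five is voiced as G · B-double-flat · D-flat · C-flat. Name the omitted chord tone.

E-flat

The full C♭ dominant ninth sharp five chord is C-flat, E-flat, G, B-double-flat, D-flat.
Comparing with the voicing, the major 3rd (3rd) — E-flat — is absent.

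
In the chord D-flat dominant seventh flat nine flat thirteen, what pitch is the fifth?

Root of D-flat dominant seventh flat nine flat thirteen = Db. The 5th is a perfect 5th: Db up a perfect 5th → Ab.

Ab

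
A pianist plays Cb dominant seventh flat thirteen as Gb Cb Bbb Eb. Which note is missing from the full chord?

Abb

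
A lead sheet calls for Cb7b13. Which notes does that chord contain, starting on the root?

Cb, Eb, Gb, Bbb, Abb

Root Cb, quality dominant seventh flat thirteen:
- root: Cb
- major 3rd: Eb
- perfect 5th: Gb
- minor 7th: Bbb
- minor 13th: Abb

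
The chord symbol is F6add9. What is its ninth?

G

F6add9 is built on F; its 9th is a major 9th above the root.
A second above F uses the letter G, and the major 9th above F is G.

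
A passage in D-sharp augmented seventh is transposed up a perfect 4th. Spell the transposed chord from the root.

G#  B#  D##  F#

A perfect 4th up from D# is G#, so the new chord is G# augmented seventh.
root → G#
3rd (major 3rd) → B#
5th (augmented 5th) → D##
7th (minor 7th) → F#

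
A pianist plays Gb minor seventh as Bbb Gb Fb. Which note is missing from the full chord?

The full Gb minor seventh chord is Gb, Bbb, Db, Fb.
Comparing with the voicing, the perfect 5th (5th) — Db — is absent.

Db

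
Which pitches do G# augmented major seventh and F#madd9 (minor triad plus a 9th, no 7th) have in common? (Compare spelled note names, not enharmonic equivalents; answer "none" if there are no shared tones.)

G# augmented major seventh = G#, B#, D##, F##.
F#madd9 = F#, A, C#, G#.
Shared: G#.

G#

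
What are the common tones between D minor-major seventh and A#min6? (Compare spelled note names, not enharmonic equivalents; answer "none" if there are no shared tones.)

C#

D minor-major seventh = D, F, A, C#.
A#min6 = A#, C#, E#, F##.
Shared: C#.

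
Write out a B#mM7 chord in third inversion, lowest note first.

A##, B#, D#, F##

B#mM7 = B#–D#–F##–A##; third inversion → seventh (A##) lowest.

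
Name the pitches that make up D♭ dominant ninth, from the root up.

Db, F, Ab, Cb, Eb

Root Db, quality dominant ninth:
- root: Db
- major 3rd: F
- perfect 5th: Ab
- minor 7th: Cb
- major 9th: Eb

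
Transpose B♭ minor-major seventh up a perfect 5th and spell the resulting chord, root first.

F, A-flat, C, E

B-flat up a perfect 5th → F. New chord: F minor-major seventh.
F — root
A-flat — minor 3rd
C — perfect 5th
E — major 7th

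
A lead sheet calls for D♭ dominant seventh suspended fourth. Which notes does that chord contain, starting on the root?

D-flat  G-flat  A-flat  C-flat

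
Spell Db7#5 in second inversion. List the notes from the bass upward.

Db7#5 = Db–F–A–Cb; second inversion → fifth (A) lowest.

A, Cb, Db, F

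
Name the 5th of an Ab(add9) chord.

Ab(add9) is built on Ab; its 5th is a perfect 5th above the root.
A fifth above A uses the letter E, and the perfect 5th above Ab is Eb.

Eb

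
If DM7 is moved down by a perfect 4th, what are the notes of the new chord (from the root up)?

A perfect 4th down from D is A, so the new chord is A major seventh.
A — root
C# — major 3rd
E — perfect 5th
G# — major 7th

A  C#  E  G#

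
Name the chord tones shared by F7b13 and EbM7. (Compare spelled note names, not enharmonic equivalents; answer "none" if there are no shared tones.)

Eb

F7b13 = F, A, C, Eb, Db.
EbM7 = Eb, G, Bb, D.
Shared: Eb.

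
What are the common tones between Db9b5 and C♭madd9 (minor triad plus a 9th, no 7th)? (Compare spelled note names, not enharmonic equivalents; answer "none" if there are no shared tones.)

Db9b5 = Db, F, Abb, Cb, Eb.
C♭madd9 = Cb, Ebb, Gb, Db.
Shared: Db, Cb.

Db, Cb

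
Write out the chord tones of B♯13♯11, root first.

B♯ D𝄪 F𝄪 A♯ C𝄪 E𝄪 G𝄪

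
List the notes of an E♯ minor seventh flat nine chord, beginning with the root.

E♯ minor seventh flat nine: minor seventh flat nine on E-sharp.
root → E-sharp
3rd (minor 3rd) → G-sharp
5th (perfect 5th) → B-sharp
7th (minor 7th) → D-sharp
9th (minor 9th) → F-sharp

E-sharp G-sharp B-sharp D-sharp F-sharp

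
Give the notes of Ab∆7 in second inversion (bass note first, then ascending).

In root position, Ab∆7 is Ab–C–Eb–G.
Second inversion puts the fifth (Eb) in the bass.

Eb G Ab C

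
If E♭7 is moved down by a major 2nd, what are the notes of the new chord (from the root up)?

Db, F, Ab, Cb

Transposed root: Eb → Db (major 2nd down). So we spell Db dominant seventh:
root → Db
3rd (major 3rd) → F
5th (perfect 5th) → Ab
7th (minor 7th) → Cb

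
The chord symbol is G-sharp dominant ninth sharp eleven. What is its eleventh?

C𝄪

Root of G-sharp dominant ninth sharp eleven = G♯. The 11th is an augmented 11th: G♯ up an augmented 11th → C𝄪.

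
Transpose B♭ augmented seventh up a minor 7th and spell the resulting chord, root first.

A-flat C E G-flat

B-flat up a minor 7th → A-flat. New chord: A-flat augmented seventh.
A-flat — root
C — major 3rd
E — augmented 5th
G-flat — minor 7th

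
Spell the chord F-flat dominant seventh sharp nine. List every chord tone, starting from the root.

F-flat, A-flat, C-flat, E-double-flat, G

F-flat dominant seventh sharp nine: dominant seventh sharp nine on F-flat.
root → F-flat
3rd (major 3rd) → A-flat
5th (perfect 5th) → C-flat
7th (minor 7th) → E-double-flat
9th (augmented 9th) → G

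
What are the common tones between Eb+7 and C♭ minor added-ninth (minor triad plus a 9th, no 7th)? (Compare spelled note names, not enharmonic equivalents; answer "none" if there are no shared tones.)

Db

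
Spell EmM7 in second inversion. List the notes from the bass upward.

EmM7 = E–G–B–D#; second inversion → fifth (B) lowest.

B, D#, E, G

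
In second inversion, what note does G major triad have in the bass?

D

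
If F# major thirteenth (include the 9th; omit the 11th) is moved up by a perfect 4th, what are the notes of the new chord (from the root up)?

B, D-sharp, F-sharp, A-sharp, C-sharp, G-sharp

F-sharp up a perfect 4th → B. New chord: B major thirteenth.
B — root
D-sharp — major 3rd
F-sharp — perfect 5th
A-sharp — major 7th
C-sharp — major 9th
G-sharp — major 13th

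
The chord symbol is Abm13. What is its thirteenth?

Root of Abm13 = Ab. The 13th is a major 13th: Ab up a major 13th → F.

F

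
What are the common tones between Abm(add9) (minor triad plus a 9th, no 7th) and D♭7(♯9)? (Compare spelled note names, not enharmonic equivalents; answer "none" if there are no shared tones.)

Abm(add9) = Ab, Cb, Eb, Bb.
D♭7(♯9) = Db, F, Ab, Cb, E.
Shared: Ab, Cb.

Ab  Cb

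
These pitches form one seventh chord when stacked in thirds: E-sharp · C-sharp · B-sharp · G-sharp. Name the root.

Arranged so that each adjacent pair is a third by letter name: C-sharp – E-sharp – G-sharp – B-sharp.
The bottom of that stack, C-sharp, is the root (this is C-sharp major seventh).

C-sharp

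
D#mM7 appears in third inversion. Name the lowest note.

D#mM7 = D#–F#–A#–C##. Third inversion → seventh in the bass = C##.

C##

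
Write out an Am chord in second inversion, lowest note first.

In root position, Am is A–C–E.
Second inversion puts the fifth (E) in the bass.

E A C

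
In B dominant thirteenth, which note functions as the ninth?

C#

Root of B dominant thirteenth = B. The 9th is a major 9th: B up a major 9th → C#.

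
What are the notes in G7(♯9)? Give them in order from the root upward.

G  B  D  F  A#

Root G, quality dominant seventh sharp nine:
G — root
B — major 3rd
D — perfect 5th
F — minor 7th
A# — augmented 9th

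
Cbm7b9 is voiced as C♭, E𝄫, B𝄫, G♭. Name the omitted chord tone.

Cbm7b9 = C♭, E𝄫, G♭, B𝄫, D𝄫. The voicing lacks the 9th (minor 9th), D𝄫.

D𝄫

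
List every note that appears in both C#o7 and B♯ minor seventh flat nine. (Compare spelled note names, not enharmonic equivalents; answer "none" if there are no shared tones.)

C#o7: C# E G Bb
B♯ minor seventh flat nine: B# D# F## A# C#
Common to both → C#.

C#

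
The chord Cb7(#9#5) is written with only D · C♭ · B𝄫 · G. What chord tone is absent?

E♭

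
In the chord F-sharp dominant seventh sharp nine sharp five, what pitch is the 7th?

Root of F-sharp dominant seventh sharp nine sharp five = F#. The 7th is a minor 7th: F# up a minor 7th → E.

E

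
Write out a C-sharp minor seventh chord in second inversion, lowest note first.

C-sharp minor seventh = C♯–E–G♯–B; second inversion → fifth (G♯) lowest.

G♯, B, C♯, E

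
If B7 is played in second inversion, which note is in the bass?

B7 = B–D#–F#–A. Second inversion → fifth in the bass = F#.

F#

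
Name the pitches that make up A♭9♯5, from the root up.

Ab  C  E  Gb  Bb

A♭9♯5 is a dominant ninth sharp five built on Ab.
root → Ab
3rd (major 3rd) → C
5th (augmented 5th) → E
7th (minor 7th) → Gb
9th (major 9th) → Bb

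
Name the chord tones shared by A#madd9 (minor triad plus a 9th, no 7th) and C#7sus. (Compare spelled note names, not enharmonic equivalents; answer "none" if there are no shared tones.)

A#madd9: A# C# E# B#
C#7sus: C# F# G# B
Common to both → C#.

C#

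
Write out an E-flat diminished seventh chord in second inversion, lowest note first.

Bbb – Dbb – Eb – Gb

In root position, E-flat diminished seventh is Eb–Gb–Bbb–Dbb.
Second inversion puts the fifth (Bbb) in the bass.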